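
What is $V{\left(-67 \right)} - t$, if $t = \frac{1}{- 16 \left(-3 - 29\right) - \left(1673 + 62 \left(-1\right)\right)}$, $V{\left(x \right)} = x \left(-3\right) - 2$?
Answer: $\frac{218702}{1099} \approx 199.0$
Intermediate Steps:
$V{\left(x \right)} = -2 - 3 x$ ($V{\left(x \right)} = - 3 x - 2 = -2 - 3 x$)
$t = - \frac{1}{1099}$ ($t = \frac{1}{\left(-16\right) \left(-32\right) - 1611} = \frac{1}{512 + \left(-1673 + 62\right)} = \frac{1}{512 - 1611} = \frac{1}{-1099} = - \frac{1}{1099} \approx -0.00090992$)
$V{\left(-67 \right)} - t = \left(-2 - -201\right) - - \frac{1}{1099} = \left(-2 + 201\right) + \frac{1}{1099} = 199 + \frac{1}{1099} = \frac{218702}{1099}$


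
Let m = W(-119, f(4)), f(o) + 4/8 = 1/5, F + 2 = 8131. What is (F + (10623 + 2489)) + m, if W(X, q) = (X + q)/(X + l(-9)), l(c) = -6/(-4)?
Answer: 24959368/1175 ≈ 21242.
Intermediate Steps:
F = 8129 (F = -2 + 8131 = 8129)
l(c) = 3/2 (l(c) = -6*(-¼) = 3/2)
f(o) = -3/10 (f(o) = -½ + 1/5 = -½ + ⅕ = -3/10)
W(X, q) = (X + q)/(3/2 + X) (W(X, q) = (X + q)/(X + 3/2) = (X + q)/(3/2 + X))
m = 1193/1175 (m = 2*(-119 - 3/10)/(3 + 2*(-119)) = 2*(-1193/10)/(3 - 238) = 2*(-1193/10)/(-235) = 2*(-1/235)*(-1193/10) = 1193/1175 ≈ 1.0153)
(F + (10623 + 2489)) + m = (8129 + (10623 + 2489)) + 1193/1175 = (8129 + 13112) + 1193/1175 = 21241 + 1193/1175 = 24959368/1175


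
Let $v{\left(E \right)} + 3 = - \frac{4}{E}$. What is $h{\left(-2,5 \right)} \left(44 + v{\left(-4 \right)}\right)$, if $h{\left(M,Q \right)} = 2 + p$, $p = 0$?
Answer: $84$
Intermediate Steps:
$v{\left(E \right)} = -3 - \frac{4}{E}$
$h{\left(M,Q \right)} = 2$ ($h{\left(M,Q \right)} = 2 + 0 = 2$)
$h{\left(-2,5 \right)} \left(44 + v{\left(-4 \right)}\right) = 2 \left(44 - \left(3 + \frac{4}{-4}\right)\right) = 2 \left(44 - 2\right) = 2 \cdot 42 = 84$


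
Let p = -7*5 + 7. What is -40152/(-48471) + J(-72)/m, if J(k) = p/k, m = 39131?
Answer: 9427240571/11380312206 ≈ 0.82838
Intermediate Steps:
p = -28 (p = -35 + 7 = -28)
J(k) = -28/k
-40152/(-48471) + J(-72)/m = -40152/(-48471) - 28/(-72)/39131 = -40152*(-1/48471) - 28*(-1/72)*(1/39131) = 13384/16157 + (7/18)*(1/39131) = 13384/16157 + 7/704358 = 9427240571/11380312206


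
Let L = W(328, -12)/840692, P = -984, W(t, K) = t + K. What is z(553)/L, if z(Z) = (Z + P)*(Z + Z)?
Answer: -1268183882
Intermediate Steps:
W(t, K) = K + t
z(Z) = 2*Z*(-984 + Z) (z(Z) = (Z - 984)*(Z + Z) = (-984 + Z)*(2*Z) = 2*Z*(-984 + Z))
L = 79/210173 (L = (-12 + 328)/840692 = 316*(1/840692) = 79/210173 ≈ 0.00037588)
z(553)/L = (2*553*(-984 + 553))/(79/210173) = (2*553*(-431))*(210173/79) = -476686*210173/79 = -1268183882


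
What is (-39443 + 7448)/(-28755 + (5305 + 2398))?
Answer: 31995/21052 ≈ 1.5198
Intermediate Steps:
(-39443 + 7448)/(-28755 + (5305 + 2398)) = -31995/(-28755 + 7703) = -31995/(-21052) = -31995*(-1/21052) = 31995/21052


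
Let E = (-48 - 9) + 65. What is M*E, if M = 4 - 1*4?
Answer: 0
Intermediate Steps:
E = 8 (E = -57 + 65 = 8)
M = 0 (M = 4 - 4 = 0)
M*E = 0*8 = 0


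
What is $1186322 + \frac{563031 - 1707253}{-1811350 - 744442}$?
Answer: $\frac{1515996710623}{1277896} \approx 1.1863 \cdot 10^{6}$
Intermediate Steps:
$1186322 + \frac{563031 - 1707253}{-1811350 - 744442} = 1186322 - \frac{1144222}{-2555792} = 1186322 - - \frac{572111}{1277896} = 1186322 + \frac{572111}{1277896} = \frac{1515996710623}{1277896}$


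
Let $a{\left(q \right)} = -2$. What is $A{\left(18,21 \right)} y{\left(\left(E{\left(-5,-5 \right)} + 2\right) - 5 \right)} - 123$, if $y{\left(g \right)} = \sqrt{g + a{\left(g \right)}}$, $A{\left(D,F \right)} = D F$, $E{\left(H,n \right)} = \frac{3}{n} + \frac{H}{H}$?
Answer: $-123 + \frac{378 i \sqrt{115}}{5} \approx -123.0 + 810.72 i$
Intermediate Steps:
$E{\left(H,n \right)} = 1 + \frac{3}{n}$ ($E{\left(H,n \right)} = \frac{3}{n} + 1 = 1 + \frac{3}{n}$)
$y{\left(g \right)} = \sqrt{-2 + g}$ ($y{\left(g \right)} = \sqrt{g - 2} = \sqrt{-2 + g}$)
$A{\left(18,21 \right)} y{\left(\left(E{\left(-5,-5 \right)} + 2\right) - 5 \right)} - 123 = 18 \cdot 21 \sqrt{-2 - \left(3 - \frac{3 - 5}{-5}\right)} - 123 = 378 \sqrt{-2 + \left(\left(\left(- \frac{1}{5}\right) \left(-2\right) + 2\right) - 5\right)} - 123 = 378 \sqrt{-2 + \left(\left(\frac{2}{5} + 2\right) - 5\right)} - 123 = 378 \sqrt{-2 + \left(\frac{12}{5} - 5\right)} - 123 = 378 \sqrt{-2 - \frac{13}{5}} - 123 = 378 \sqrt{- \frac{23}{5}} - 123 = 378 \frac{i \sqrt{115}}{5} - 123 = \frac{378 i \sqrt{115}}{5} - 123 = -123 + \frac{378 i \sqrt{115}}{5}$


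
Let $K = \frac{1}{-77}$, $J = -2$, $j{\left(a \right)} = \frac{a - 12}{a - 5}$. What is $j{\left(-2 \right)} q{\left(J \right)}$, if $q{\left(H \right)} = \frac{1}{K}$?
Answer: $-154$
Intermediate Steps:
$j{\left(a \right)} = \frac{-12 + a}{-5 + a}$
$K = - \frac{1}{77} \approx -0.012987$
$q{\left(H \right)} = -77$ ($q{\left(H \right)} = \frac{1}{- \frac{1}{77}} = -77$)
$j{\left(-2 \right)} q{\left(J \right)} = \frac{-12 - 2}{-5 - 2} \left(-77\right) = \frac{1}{-7} \left(-14\right) \left(-77\right) = \left(- \frac{1}{7}\right) \left(-14\right) \left(-77\right) = 2 \left(-77\right) = -154$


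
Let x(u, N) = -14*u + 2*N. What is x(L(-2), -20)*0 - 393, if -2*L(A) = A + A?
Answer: -393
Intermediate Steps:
L(A) = -A (L(A) = -(A + A)/2 = -A)
x(L(-2), -20)*0 - 393 = (-(-14)*(-2) + 2*(-20))*0 - 393 = (-14*2 - 40)*0 - 393 = (-28 - 40)*0 - 393 = -68*0 - 393 = 0 - 393 = -393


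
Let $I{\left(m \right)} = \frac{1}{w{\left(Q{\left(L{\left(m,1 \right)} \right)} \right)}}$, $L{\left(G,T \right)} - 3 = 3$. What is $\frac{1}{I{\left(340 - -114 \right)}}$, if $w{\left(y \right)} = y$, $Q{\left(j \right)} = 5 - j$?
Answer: $-1$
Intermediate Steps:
$L{\left(G,T \right)} = 6$ ($L{\left(G,T \right)} = 3 + 3 = 6$)
$I{\left(m \right)} = -1$ ($I{\left(m \right)} = \frac{1}{5 - 6} = \frac{1}{-1} = -1$)
$\frac{1}{I{\left(340 - -114 \right)}} = \frac{1}{-1} = -1$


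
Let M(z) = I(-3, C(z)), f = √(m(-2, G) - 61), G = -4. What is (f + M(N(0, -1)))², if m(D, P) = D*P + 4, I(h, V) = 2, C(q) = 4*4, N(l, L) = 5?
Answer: -45 + 28*I ≈ -45.0 + 28.0*I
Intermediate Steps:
C(q) = 16
m(D, P) = 4 + D*P
f = 7*I (f = √((4 - 2*(-4)) - 61) = √((4 + 8) - 61) = √(12 - 61) = √(-49) = 7*I ≈ 7.0*I)
M(z) = 2
(f + M(N(0, -1)))² = (7*I + 2)² = (2 + 7*I)²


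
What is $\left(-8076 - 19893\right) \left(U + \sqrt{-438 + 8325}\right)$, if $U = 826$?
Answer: $-23102394 - 27969 \sqrt{7887} \approx -2.5586 \cdot 10^{7}$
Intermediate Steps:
$\left(-8076 - 19893\right) \left(U + \sqrt{-438 + 8325}\right) = \left(-8076 - 19893\right) \left(826 + \sqrt{-438 + 8325}\right) = - 27969 \left(826 + \sqrt{7887}\right) = -23102394 - 27969 \sqrt{7887}$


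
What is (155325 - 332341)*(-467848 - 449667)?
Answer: 162414835240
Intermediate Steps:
(155325 - 332341)*(-467848 - 449667) = -177016*(-917515) = 162414835240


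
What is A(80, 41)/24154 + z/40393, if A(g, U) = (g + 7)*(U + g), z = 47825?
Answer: 1580382161/975652522 ≈ 1.6198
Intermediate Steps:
A(g, U) = (7 + g)*(U + g)
A(80, 41)/24154 + z/40393 = (80² + 7*41 + 7*80 + 41*80)/24154 + 47825/40393 = (6400 + 287 + 560 + 3280)*(1/24154) + 47825*(1/40393) = 10527*(1/24154) + 47825/40393 = 10527/24154 + 47825/40393 = 1580382161/975652522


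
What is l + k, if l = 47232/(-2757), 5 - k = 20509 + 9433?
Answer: -27527847/919 ≈ -29954.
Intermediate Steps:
k = -29937 (k = 5 - (20509 + 9433) = 5 - 1*29942 = 5 - 29942 = -29937)
l = -15744/919 (l = 47232*(-1/2757) = -15744/919 ≈ -17.132)
l + k = -15744/919 - 29937 = -27527847/919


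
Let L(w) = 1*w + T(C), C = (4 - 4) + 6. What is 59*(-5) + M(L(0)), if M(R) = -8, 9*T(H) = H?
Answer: -303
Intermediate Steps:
C = 6 (C = 0 + 6 = 6)
T(H) = H/9
L(w) = 2/3 + w (L(w) = 1*w + (1/9)*6 = w + 2/3 = 2/3 + w)
59*(-5) + M(L(0)) = 59*(-5) - 8 = -295 - 8 = -303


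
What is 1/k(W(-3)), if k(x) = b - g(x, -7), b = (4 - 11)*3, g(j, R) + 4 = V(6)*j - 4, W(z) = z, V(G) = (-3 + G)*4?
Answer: 1/23 ≈ 0.043478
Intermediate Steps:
V(G) = -12 + 4*G
g(j, R) = -8 + 12*j (g(j, R) = -4 + ((-12 + 4*6)*j - 4) = -4 + ((-12 + 24)*j - 4) = -4 + (12*j - 4) = -4 + (-4 + 12*j) = -8 + 12*j)
b = -21 (b = -7*3 = -21)
k(x) = -13 - 12*x (k(x) = -21 - (-8 + 12*x) = -21 + (8 - 12*x) = -13 - 12*x)
1/k(W(-3)) = 1/(-13 - 12*(-3)) = 1/(-13 + 36) = 1/23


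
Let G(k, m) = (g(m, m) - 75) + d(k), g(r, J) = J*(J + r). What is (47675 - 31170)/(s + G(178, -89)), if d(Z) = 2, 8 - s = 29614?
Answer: -16505/13837 ≈ -1.1928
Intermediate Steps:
s = -29606 (s = 8 - 1*29614 = 8 - 29614 = -29606)
G(k, m) = -73 + 2*m² (G(k, m) = (m*(m + m) - 75) + 2 = (m*(2*m) - 75) + 2 = (2*m² - 75) + 2 = (-75 + 2*m²) + 2 = -73 + 2*m²)
(47675 - 31170)/(s + G(178, -89)) = (47675 - 31170)/(-29606 + (-73 + 2*(-89)²)) = 16505/(-29606 + (-73 + 2*7921)) = 16505/(-29606 + (-73 + 15842)) = 16505/(-29606 + 15769) = 16505/(-13837) = 16505*(-1/13837) = -16505/13837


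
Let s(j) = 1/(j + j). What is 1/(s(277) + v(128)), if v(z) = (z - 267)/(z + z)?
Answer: -70912/38375 ≈ -1.8479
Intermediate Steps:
s(j) = 1/(2*j)
v(z) = (-267 + z)/(2*z) (v(z) = (-267 + z)/((2*z)) = (-267 + z)*(1/(2*z)) = (-267 + z)/(2*z))
1/(s(277) + v(128)) = 1/((½)/277 + (½)*(-267 + 128)/128) = 1/((½)*(1/277) + (½)*(1/128)*(-139)) = 1/(1/554 - 139/256) = 1/(-38375/70912) = -70912/38375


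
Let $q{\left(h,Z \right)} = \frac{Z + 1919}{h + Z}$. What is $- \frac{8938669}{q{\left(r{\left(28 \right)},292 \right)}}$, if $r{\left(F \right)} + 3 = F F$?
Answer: $- \frac{9591191837}{2211} \approx -4.3379 \cdot 10^{6}$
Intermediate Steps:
$r{\left(F \right)} = -3 + F^{2}$ ($r{\left(F \right)} = -3 + F F = -3 + F^{2}$)
$q{\left(h,Z \right)} = \frac{1919 + Z}{Z + h}$
$- \frac{8938669}{q{\left(r{\left(28 \right)},292 \right)}} = - \frac{8938669}{\frac{1}{292 - \left(3 - 28^{2}\right)} \left(1919 + 292\right)} = - \frac{8938669}{\frac{1}{292 + \left(-3 + 784\right)} 2211} = - \frac{8938669}{\frac{1}{292 + 781} \cdot 2211} = - \frac{8938669}{\frac{1}{1073} \cdot 2211} = - \frac{8938669}{\frac{2211}{1073}} = \left(-8938669\right) \frac{1073}{2211} = - \frac{9591191837}{2211}$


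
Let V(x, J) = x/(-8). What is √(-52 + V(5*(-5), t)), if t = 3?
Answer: I*√782/4 ≈ 6.9911*I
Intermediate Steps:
V(x, J) = -x/8 (V(x, J) = x*(-⅛) = -x/8)
√(-52 + V(5*(-5), t)) = √(-52 - 5*(-5)/8) = √(-52 - ⅛*(-25)) = √(-52 + 25/8) = √(-391/8) = I*√782/4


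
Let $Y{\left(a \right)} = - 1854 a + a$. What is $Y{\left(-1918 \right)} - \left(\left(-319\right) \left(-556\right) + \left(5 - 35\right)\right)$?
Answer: $3376720$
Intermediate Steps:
$Y{\left(a \right)} = - 1853 a$
$Y{\left(-1918 \right)} - \left(\left(-319\right) \left(-556\right) + \left(5 - 35\right)\right) = \left(-1853\right) \left(-1918\right) - \left(\left(-319\right) \left(-556\right) + \left(5 - 35\right)\right) = 3554054 - \left(177364 + \left(5 - 35\right)\right) = 3554054 - \left(177364 - 30\right) = 3554054 - 177334 = 3376720$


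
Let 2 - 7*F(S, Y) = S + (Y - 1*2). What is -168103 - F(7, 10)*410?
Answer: -1171391/7 ≈ -1.6734e+5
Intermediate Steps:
F(S, Y) = 4/7 - S/7 - Y/7 (F(S, Y) = 2/7 - (S + (Y - 1*2))/7 = 2/7 - (S + (Y - 2))/7 = 2/7 - (S + (-2 + Y))/7 = 2/7 - (-2 + S + Y)/7 = 2/7 + (2/7 - S/7 - Y/7) = 4/7 - S/7 - Y/7)
-168103 - F(7, 10)*410 = -168103 - (4/7 - ⅐*7 - ⅐*10)*410 = -168103 - (4/7 - 1 - 10/7)*410 = -168103 - (-13)*410/7 = -168103 - 1*(-5330/7) = -168103 + 5330/7 = -1171391/7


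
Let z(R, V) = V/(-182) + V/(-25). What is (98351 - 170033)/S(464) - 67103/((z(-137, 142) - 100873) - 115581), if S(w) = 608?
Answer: -17603404097227/149704054288 ≈ -117.59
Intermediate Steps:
z(R, V) = -207*V/4550 (z(R, V) = V*(-1/182) + V*(-1/25) = -V/182 - V/25 = -207*V/4550)
(98351 - 170033)/S(464) - 67103/((z(-137, 142) - 100873) - 115581) = (98351 - 170033)/608 - 67103/((-207/4550*142 - 100873) - 115581) = -71682*1/608 - 67103/((-14697/2275 - 100873) - 115581) = -35841/304 - 67103/(-229500772/2275 - 115581) = -35841/304 - 67103/(-492447547/2275) = -35841/304 - 67103*(-2275/492447547) = -35841/304 + 152659325/492447547 = -17603404097227/149704054288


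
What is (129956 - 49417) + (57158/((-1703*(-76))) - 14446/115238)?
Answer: 300311456009853/3728755966 ≈ 80539.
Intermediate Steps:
(129956 - 49417) + (57158/((-1703*(-76))) - 14446/115238) = 80539 + (57158/129428 - 14446*1/115238) = 80539 + (57158*(1/129428) - 7223/57619) = 80539 + (28579/64714 - 7223/57619) = 80539 + 1179264179/3728755966 = 300311456009853/3728755966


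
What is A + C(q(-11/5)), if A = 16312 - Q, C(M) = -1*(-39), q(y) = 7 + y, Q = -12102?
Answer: 28453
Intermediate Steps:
C(M) = 39
A = 28414 (A = 16312 - 1*(-12102) = 16312 + 12102 = 28414)
A + C(q(-11/5)) = 28414 + 39 = 28453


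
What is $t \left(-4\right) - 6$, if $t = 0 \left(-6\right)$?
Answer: $-6$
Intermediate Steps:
$t = 0$
$t \left(-4\right) - 6 = 0 \left(-4\right) - 6 = 0 - 6 = -6$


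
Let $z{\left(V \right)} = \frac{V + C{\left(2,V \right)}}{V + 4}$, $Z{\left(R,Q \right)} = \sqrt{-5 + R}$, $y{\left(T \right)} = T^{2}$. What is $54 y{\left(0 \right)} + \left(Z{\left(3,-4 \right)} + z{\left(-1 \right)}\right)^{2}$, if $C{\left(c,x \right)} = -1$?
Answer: $\frac{\left(2 - 3 i \sqrt{2}\right)^{2}}{9} \approx -1.5556 - 1.8856 i$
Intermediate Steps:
$z{\left(V \right)} = \frac{-1 + V}{4 + V}$ ($z{\left(V \right)} = \frac{V - 1}{V + 4} = \frac{-1 + V}{4 + V}$)
$54 y{\left(0 \right)} + \left(Z{\left(3,-4 \right)} + z{\left(-1 \right)}\right)^{2} = 54 \cdot 0^{2} + \left(\sqrt{-5 + 3} + \frac{-1 - 1}{4 - 1}\right)^{2} = 54 \cdot 0 + \left(\sqrt{-2} + \frac{1}{3} \left(-2\right)\right)^{2} = 0 + \left(i \sqrt{2} + \frac{1}{3} \left(-2\right)\right)^{2} = 0 + \left(i \sqrt{2} - \frac{2}{3}\right)^{2} = 0 + \left(- \frac{2}{3} + i \sqrt{2}\right)^{2} = \left(- \frac{2}{3} + i \sqrt{2}\right)^{2}$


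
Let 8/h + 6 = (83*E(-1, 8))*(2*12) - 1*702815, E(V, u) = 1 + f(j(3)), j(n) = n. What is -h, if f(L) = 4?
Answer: 8/692861 ≈ 1.1546e-5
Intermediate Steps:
E(V, u) = 5 (E(V, u) = 1 + 4 = 5)
h = -8/692861 (h = 8/(-6 + ((83*5)*(2*12) - 1*702815)) = 8/(-6 + (415*24 - 702815)) = 8/(-6 + (9960 - 702815)) = 8/(-6 - 692855) = 8/(-692861) = 8*(-1/692861) = -8/692861 ≈ -1.1546e-5)
-h = -1*(-8/692861) = 8/692861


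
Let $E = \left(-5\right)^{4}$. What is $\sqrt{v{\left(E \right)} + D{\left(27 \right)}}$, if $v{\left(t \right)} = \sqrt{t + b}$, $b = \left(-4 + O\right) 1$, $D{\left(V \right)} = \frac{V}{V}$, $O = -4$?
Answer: $\sqrt{1 + \sqrt{617}} \approx 5.0833$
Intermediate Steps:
$D{\left(V \right)} = 1$
$b = -8$ ($b = \left(-4 - 4\right) 1 = \left(-8\right) 1 = -8$)
$E = 625$
$v{\left(t \right)} = \sqrt{-8 + t}$ ($v{\left(t \right)} = \sqrt{t - 8} = \sqrt{-8 + t}$)
$\sqrt{v{\left(E \right)} + D{\left(27 \right)}} = \sqrt{\sqrt{-8 + 625} + 1} = \sqrt{\sqrt{617} + 1} = \sqrt{1 + \sqrt{617}}$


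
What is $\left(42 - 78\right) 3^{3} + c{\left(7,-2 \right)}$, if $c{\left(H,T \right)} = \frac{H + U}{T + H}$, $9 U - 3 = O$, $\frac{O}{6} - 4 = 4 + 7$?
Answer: $- \frac{14528}{15} \approx -968.53$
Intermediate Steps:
$O = 90$ ($O = 24 + 6 \left(4 + 7\right) = 24 + 6 \cdot 11 = 24 + 66 = 90$)
$U = \frac{31}{3}$ ($U = \frac{1}{3} + \frac{1}{9} \cdot 90 = \frac{1}{3} + 10 = \frac{31}{3} \approx 10.333$)
$c{\left(H,T \right)} = \frac{\frac{31}{3} + H}{H + T}$ ($c{\left(H,T \right)} = \frac{H + \frac{31}{3}}{T + H} = \frac{\frac{31}{3} + H}{H + T}$)
$\left(42 - 78\right) 3^{3} + c{\left(7,-2 \right)} = \left(42 - 78\right) 3^{3} + \frac{\frac{31}{3} + 7}{7 - 2} = \left(42 - 78\right) 27 + \frac{1}{5} \cdot \frac{52}{3} = \left(-36\right) 27 + \frac{1}{5} \cdot \frac{52}{3} = -972 + \frac{52}{15} = - \frac{14528}{15}$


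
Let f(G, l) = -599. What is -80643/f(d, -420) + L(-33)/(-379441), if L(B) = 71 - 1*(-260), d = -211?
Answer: 30599062294/227285159 ≈ 134.63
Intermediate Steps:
L(B) = 331 (L(B) = 71 + 260 = 331)
-80643/f(d, -420) + L(-33)/(-379441) = -80643/(-599) + 331/(-379441) = -80643*(-1/599) + 331*(-1/379441) = 80643/599 - 331/379441 = 30599062294/227285159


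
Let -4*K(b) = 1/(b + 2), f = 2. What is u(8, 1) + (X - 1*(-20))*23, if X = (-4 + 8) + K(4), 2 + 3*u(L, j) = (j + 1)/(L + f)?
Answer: 66053/120 ≈ 550.44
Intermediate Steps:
K(b) = -1/(4*(2 + b)) (K(b) = -1/(4*(b + 2)) = -1/(4*(2 + b)))
u(L, j) = -⅔ + (1 + j)/(3*(2 + L)) (u(L, j) = -⅔ + ((j + 1)/(L + 2))/3 = -⅔ + ((1 + j)/(2 + L))/3 = -⅔ + (1 + j)/(3*(2 + L)))
X = 95/24 (X = (-4 + 8) - 1/(8 + 4*4) = 4 - 1/(8 + 16) = 4 - 1/24 = 95/24 ≈ 3.9583)
u(8, 1) + (X - 1*(-20))*23 = (-3 + 1 - 2*8)/(3*(2 + 8)) + (95/24 - 1*(-20))*23 = (⅓)*(-3 + 1 - 16)/10 + (95/24 + 20)*23 = (⅓)*(⅒)*(-18) + (575/24)*23 = -⅗ + 13225/24 = 66053/120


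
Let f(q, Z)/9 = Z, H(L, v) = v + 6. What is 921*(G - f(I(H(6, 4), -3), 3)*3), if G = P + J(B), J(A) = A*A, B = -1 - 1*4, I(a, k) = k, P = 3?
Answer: -48813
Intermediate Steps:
H(L, v) = 6 + v
f(q, Z) = 9*Z
B = -5 (B = -1 - 4 = -5)
J(A) = A²
G = 28 (G = 3 + (-5)² = 3 + 25 = 28)
921*(G - f(I(H(6, 4), -3), 3)*3) = 921*(28 - 9*3*3) = 921*(28 - 27*3) = 921*(28 - 1*81) = 921*(28 - 81) = 921*(-53) = -48813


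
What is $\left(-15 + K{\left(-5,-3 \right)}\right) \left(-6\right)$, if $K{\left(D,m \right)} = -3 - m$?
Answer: $90$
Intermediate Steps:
$\left(-15 + K{\left(-5,-3 \right)}\right) \left(-6\right) = \left(-15 - 0\right) \left(-6\right) = \left(-15 + \left(-3 + 3\right)\right) \left(-6\right) = \left(-15 + 0\right) \left(-6\right) = \left(-15\right) \left(-6\right) = 90$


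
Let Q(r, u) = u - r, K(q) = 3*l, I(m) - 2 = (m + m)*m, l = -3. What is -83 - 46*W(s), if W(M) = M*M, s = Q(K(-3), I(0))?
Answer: -5649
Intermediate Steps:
I(m) = 2 + 2*m² (I(m) = 2 + (m + m)*m = 2 + (2*m)*m = 2 + 2*m²)
K(q) = -9 (K(q) = 3*(-3) = -9)
s = 11 (s = (2 + 2*0²) - 1*(-9) = (2 + 2*0) + 9 = (2 + 0) + 9 = 2 + 9 = 11)
W(M) = M²
-83 - 46*W(s) = -83 - 46*11² = -83 - 46*121 = -83 - 5566 = -5649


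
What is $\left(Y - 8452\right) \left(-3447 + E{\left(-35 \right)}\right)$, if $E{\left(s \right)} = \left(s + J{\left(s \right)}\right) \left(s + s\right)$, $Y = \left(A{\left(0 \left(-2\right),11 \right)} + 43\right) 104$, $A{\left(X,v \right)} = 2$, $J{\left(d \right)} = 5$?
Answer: $5080884$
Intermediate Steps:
$Y = 4680$ ($Y = \left(2 + 43\right) 104 = 45 \cdot 104 = 4680$)
$E{\left(s \right)} = 2 s \left(5 + s\right)$ ($E{\left(s \right)} = \left(s + 5\right) \left(s + s\right) = \left(5 + s\right) 2 s = 2 s \left(5 + s\right)$)
$\left(Y - 8452\right) \left(-3447 + E{\left(-35 \right)}\right) = \left(4680 - 8452\right) \left(-3447 + 2 \left(-35\right) \left(5 - 35\right)\right) = - 3772 \left(-3447 + 2 \left(-35\right) \left(-30\right)\right) = - 3772 \left(-3447 + 2100\right) = \left(-3772\right) \left(-1347\right) = 5080884$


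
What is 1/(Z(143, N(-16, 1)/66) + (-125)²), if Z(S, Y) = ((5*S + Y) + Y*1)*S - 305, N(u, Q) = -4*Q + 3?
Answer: 3/352682 ≈ 8.5062e-6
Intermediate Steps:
N(u, Q) = 3 - 4*Q
Z(S, Y) = -305 + S*(2*Y + 5*S) (Z(S, Y) = ((Y + 5*S) + Y)*S - 305 = (2*Y + 5*S)*S - 305 = S*(2*Y + 5*S) - 305 = -305 + S*(2*Y + 5*S))
1/(Z(143, N(-16, 1)/66) + (-125)²) = 1/((-305 + 5*143² + 2*143*((3 - 4*1)/66)) + (-125)²) = 1/((-305 + 5*20449 + 2*143*((3 - 4)*(1/66))) + 15625) = 1/((-305 + 102245 + 2*143*(-1*1/66)) + 15625) = 1/((-305 + 102245 + 2*143*(-1/66)) + 15625) = 1/((-305 + 102245 - 13/3) + 15625) = 1/(305807/3 + 15625) = 1/(352682/3) = 3/352682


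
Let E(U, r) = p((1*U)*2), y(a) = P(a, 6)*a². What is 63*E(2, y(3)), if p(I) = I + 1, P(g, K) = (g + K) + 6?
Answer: 315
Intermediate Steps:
P(g, K) = 6 + K + g (P(g, K) = (K + g) + 6 = 6 + K + g)
p(I) = 1 + I
y(a) = a²*(12 + a) (y(a) = (6 + 6 + a)*a² = (12 + a)*a² = a²*(12 + a))
E(U, r) = 1 + 2*U (E(U, r) = 1 + (1*U)*2 = 1 + U*2 = 1 + 2*U)
63*E(2, y(3)) = 63*(1 + 2*2) = 63*(1 + 4) = 63*5 = 315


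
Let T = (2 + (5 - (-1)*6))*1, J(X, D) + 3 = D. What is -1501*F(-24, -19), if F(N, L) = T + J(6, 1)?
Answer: -16511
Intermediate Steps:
J(X, D) = -3 + D
T = 13 (T = (2 + (5 - 1*(-6)))*1 = (2 + (5 + 6))*1 = (2 + 11)*1 = 13*1 = 13)
F(N, L) = 11 (F(N, L) = 13 + (-3 + 1) = 13 - 2 = 11)
-1501*F(-24, -19) = -1501*11 = -16511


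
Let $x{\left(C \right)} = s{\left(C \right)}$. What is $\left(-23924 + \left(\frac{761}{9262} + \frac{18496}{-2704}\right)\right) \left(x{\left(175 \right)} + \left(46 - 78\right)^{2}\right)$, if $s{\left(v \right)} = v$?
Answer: $- \frac{4082953515715}{142298} \approx -2.8693 \cdot 10^{7}$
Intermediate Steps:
$x{\left(C \right)} = C$
$\left(-23924 + \left(\frac{761}{9262} + \frac{18496}{-2704}\right)\right) \left(x{\left(175 \right)} + \left(46 - 78\right)^{2}\right) = \left(-23924 + \left(\frac{761}{9262} + \frac{18496}{-2704}\right)\right) \left(175 + \left(46 - 78\right)^{2}\right) = \left(-23924 + \left(761 \cdot \frac{1}{9262} + 18496 \left(- \frac{1}{2704}\right)\right)\right) \left(175 + \left(-32\right)^{2}\right) = \left(-23924 + \left(\frac{761}{9262} - \frac{1156}{169}\right)\right) \left(175 + 1024\right) = \left(-23924 - \frac{10578263}{1565278}\right) 1199 = \left(- \frac{37458289135}{1565278}\right) 1199 = - \frac{4082953515715}{142298}$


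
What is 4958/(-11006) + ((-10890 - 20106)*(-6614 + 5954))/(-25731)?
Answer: -4171875527/5244359 ≈ -795.50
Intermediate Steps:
4958/(-11006) + ((-10890 - 20106)*(-6614 + 5954))/(-25731) = 4958*(-1/11006) - 30996*(-660)*(-1/25731) = -2479/5503 + 20457360*(-1/25731) = -2479/5503 - 757680/953 = -4171875527/5244359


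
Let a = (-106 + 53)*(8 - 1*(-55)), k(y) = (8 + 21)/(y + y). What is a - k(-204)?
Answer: -1362283/408 ≈ -3338.9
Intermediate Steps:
k(y) = 29/(2*y) (k(y) = 29/((2*y)) = 29*(1/(2*y)) = 29/(2*y))
a = -3339 (a = -53*(8 + 55) = -53*63 = -3339)
a - k(-204) = -3339 - 29/(2*(-204)) = -3339 - 29*(-1)/(2*204) = -3339 - 1*(-29/408) = -3339 + 29/408 = -1362283/408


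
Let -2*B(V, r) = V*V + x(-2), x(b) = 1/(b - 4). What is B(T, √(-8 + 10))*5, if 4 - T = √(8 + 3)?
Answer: -805/12 + 20*√11 ≈ -0.75084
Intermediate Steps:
T = 4 - √11 (T = 4 - √(8 + 3) = 4 - √11 ≈ 0.68338)
x(b) = 1/(-4 + b)
B(V, r) = 1/12 - V²/2 (B(V, r) = -(V*V + 1/(-4 - 2))/2 = -(V² + 1/(-6))/2 = -(V² - ⅙)/2 = -(-⅙ + V²)/2 = 1/12 - V²/2)
B(T, √(-8 + 10))*5 = (1/12 - (4 - √11)²/2)*5 = 5/12 - 5*(4 - √11)²/2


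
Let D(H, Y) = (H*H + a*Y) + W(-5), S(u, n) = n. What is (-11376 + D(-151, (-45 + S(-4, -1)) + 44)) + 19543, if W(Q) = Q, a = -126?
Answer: 31215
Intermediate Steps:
D(H, Y) = -5 + H² - 126*Y (D(H, Y) = (H*H - 126*Y) - 5 = (H² - 126*Y) - 5 = -5 + H² - 126*Y)
(-11376 + D(-151, (-45 + S(-4, -1)) + 44)) + 19543 = (-11376 + (-5 + (-151)² - 126*((-45 - 1) + 44))) + 19543 = (-11376 + (-5 + 22801 - 126*(-46 + 44))) + 19543 = (-11376 + (-5 + 22801 - 126*(-2))) + 19543 = (-11376 + (-5 + 22801 + 252)) + 19543 = (-11376 + 23048) + 19543 = 11672 + 19543 = 31215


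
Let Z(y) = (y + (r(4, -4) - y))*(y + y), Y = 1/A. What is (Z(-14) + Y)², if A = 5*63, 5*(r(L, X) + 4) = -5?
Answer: 1944898201/99225 ≈ 19601.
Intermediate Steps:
r(L, X) = -5 (r(L, X) = -4 + (⅕)*(-5) = -4 - 1 = -5)
A = 315
Y = 1/315 ≈ 0.0031746
Z(y) = -10*y (Z(y) = (y + (-5 - y))*(y + y) = -10*y)
(Z(-14) + Y)² = (-10*(-14) + 1/315)² = (140 + 1/315)² = (44101/315)² = 1944898201/99225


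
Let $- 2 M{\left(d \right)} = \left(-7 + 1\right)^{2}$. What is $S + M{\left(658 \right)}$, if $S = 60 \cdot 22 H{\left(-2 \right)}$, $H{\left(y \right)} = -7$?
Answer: $-9258$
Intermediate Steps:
$S = -9240$ ($S = 60 \cdot 22 \left(-7\right) = 1320 \left(-7\right) = -9240$)
$M{\left(d \right)} = -18$ ($M{\left(d \right)} = - \frac{\left(-7 + 1\right)^{2}}{2} = - \frac{\left(-6\right)^{2}}{2} = \left(- \frac{1}{2}\right) 36 = -18$)
$S + M{\left(658 \right)} = -9240 - 18 = -9258$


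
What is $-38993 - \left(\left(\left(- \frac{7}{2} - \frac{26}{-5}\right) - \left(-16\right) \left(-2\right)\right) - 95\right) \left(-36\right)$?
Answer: $- \frac{217519}{5} \approx -43504.0$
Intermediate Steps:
$-38993 - \left(\left(\left(- \frac{7}{2} - \frac{26}{-5}\right) - \left(-16\right) \left(-2\right)\right) - 95\right) \left(-36\right) = -38993 - \left(\left(\left(\left(-7\right) \frac{1}{2} - - \frac{26}{5}\right) - 32\right) - 95\right) \left(-36\right) = -38993 - \left(\left(\left(- \frac{7}{2} + \frac{26}{5}\right) - 32\right) - 95\right) \left(-36\right) = -38993 - \left(\left(\frac{17}{10} - 32\right) - 95\right) \left(-36\right) = -38993 - \left(- \frac{303}{10} - 95\right) \left(-36\right) = -38993 - \left(- \frac{1253}{10}\right) \left(-36\right) = -38993 - \frac{22554}{5} = - \frac{217519}{5}$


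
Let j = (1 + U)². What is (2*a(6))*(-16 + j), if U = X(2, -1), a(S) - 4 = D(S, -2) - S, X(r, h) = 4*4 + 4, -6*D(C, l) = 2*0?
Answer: -1700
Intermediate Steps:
D(C, l) = 0 (D(C, l) = -0/3 = -⅙*0 = 0)
X(r, h) = 20 (X(r, h) = 16 + 4 = 20)
a(S) = 4 - S (a(S) = 4 + (0 - S) = 4 - S)
U = 20
j = 441 (j = (1 + 20)² = 21² = 441)
(2*a(6))*(-16 + j) = (2*(4 - 1*6))*(-16 + 441) = (2*(4 - 6))*425 = (2*(-2))*425 = -4*425 = -1700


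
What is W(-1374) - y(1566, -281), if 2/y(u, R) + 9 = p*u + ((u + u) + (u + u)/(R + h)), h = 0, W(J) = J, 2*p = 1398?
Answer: -423833088352/308466585 ≈ -1374.0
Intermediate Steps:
p = 699 (p = (½)*1398 = 699)
y(u, R) = 2/(-9 + 701*u + 2*u/R) (y(u, R) = 2/(-9 + (699*u + ((u + u) + (u + u)/(R + 0)))) = 2/(-9 + (699*u + (2*u + (2*u)/R))) = 2/(-9 + (699*u + (2*u + 2*u/R))) = 2/(-9 + (701*u + 2*u/R)) = 2/(-9 + 701*u + 2*u/R))
W(-1374) - y(1566, -281) = -1374 - 2*(-281)/(-9*(-281) + 2*1566 + 701*(-281)*1566) = -1374 - 2*(-281)/(2529 + 3132 - 308472246) = -1374 - 2*(-281)/(-308466585) = -1374 - 2*(-281)*(-1)/308466585 = -1374 - 1*562/308466585 = -1374 - 562/308466585 = -423833088352/308466585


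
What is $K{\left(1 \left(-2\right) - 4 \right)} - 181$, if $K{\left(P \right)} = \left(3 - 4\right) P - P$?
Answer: $-169$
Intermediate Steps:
$K{\left(P \right)} = - 2 P$ ($K{\left(P \right)} = - P - P = - 2 P$)
$K{\left(1 \left(-2\right) - 4 \right)} - 181 = - 2 \left(1 \left(-2\right) - 4\right) - 181 = - 2 \left(-2 - 4\right) - 181 = \left(-2\right) \left(-6\right) - 181 = 12 - 181 = -169$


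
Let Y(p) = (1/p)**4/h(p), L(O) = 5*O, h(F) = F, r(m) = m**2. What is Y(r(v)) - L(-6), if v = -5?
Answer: 292968751/9765625 ≈ 30.000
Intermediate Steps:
Y(p) = p**(-5) (Y(p) = (1/p)**4/p = 1/(p**4*p) = p**(-5))
Y(r(v)) - L(-6) = ((-5)**2)**(-5) - 5*(-6) = 25**(-5) - 1*(-30) = 1/9765625 + 30 = 292968751/9765625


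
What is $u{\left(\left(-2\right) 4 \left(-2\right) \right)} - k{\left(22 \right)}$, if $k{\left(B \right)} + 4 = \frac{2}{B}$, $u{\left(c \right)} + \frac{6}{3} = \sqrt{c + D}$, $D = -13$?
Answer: $\frac{21}{11} + \sqrt{3} \approx 3.6411$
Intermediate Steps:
$u{\left(c \right)} = -2 + \sqrt{-13 + c}$ ($u{\left(c \right)} = -2 + \sqrt{c - 13} = -2 + \sqrt{-13 + c}$)
$k{\left(B \right)} = -4 + \frac{2}{B}$
$u{\left(\left(-2\right) 4 \left(-2\right) \right)} - k{\left(22 \right)} = \left(-2 + \sqrt{-13 + \left(-2\right) 4 \left(-2\right)}\right) - \left(-4 + \frac{2}{22}\right) = \left(-2 + \sqrt{-13 - -16}\right) - \left(-4 + 2 \cdot \frac{1}{22}\right) = \left(-2 + \sqrt{-13 + 16}\right) - \left(-4 + \frac{1}{11}\right) = \left(-2 + \sqrt{3}\right) - - \frac{43}{11} = \left(-2 + \sqrt{3}\right) + \frac{43}{11} = \frac{21}{11} + \sqrt{3}$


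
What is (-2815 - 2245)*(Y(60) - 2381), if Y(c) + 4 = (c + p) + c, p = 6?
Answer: 11430540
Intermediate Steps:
Y(c) = 2 + 2*c (Y(c) = -4 + ((c + 6) + c) = -4 + ((6 + c) + c) = -4 + (6 + 2*c) = 2 + 2*c)
(-2815 - 2245)*(Y(60) - 2381) = (-2815 - 2245)*((2 + 2*60) - 2381) = -5060*((2 + 120) - 2381) = -5060*(122 - 2381) = -5060*(-2259) = 11430540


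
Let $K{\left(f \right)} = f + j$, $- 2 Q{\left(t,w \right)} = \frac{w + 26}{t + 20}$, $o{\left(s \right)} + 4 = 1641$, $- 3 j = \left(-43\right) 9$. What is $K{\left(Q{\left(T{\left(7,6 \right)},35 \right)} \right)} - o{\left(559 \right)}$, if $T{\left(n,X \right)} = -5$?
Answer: $- \frac{45301}{30} \approx -1510.0$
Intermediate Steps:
$j = 129$ ($j = - \frac{\left(-43\right) 9}{3} = \left(- \frac{1}{3}\right) \left(-387\right) = 129$)
$o{\left(s \right)} = 1637$ ($o{\left(s \right)} = -4 + 1641 = 1637$)
$Q{\left(t,w \right)} = - \frac{26 + w}{2 \left(20 + t\right)}$ ($Q{\left(t,w \right)} = - \frac{\left(w + 26\right) \frac{1}{t + 20}}{2} = - \frac{\left(26 + w\right) \frac{1}{20 + t}}{2} = - \frac{\frac{1}{20 + t} \left(26 + w\right)}{2} = - \frac{26 + w}{2 \left(20 + t\right)}$)
$K{\left(f \right)} = 129 + f$ ($K{\left(f \right)} = f + 129 = 129 + f$)
$K{\left(Q{\left(T{\left(7,6 \right)},35 \right)} \right)} - o{\left(559 \right)} = \left(129 + \frac{-26 - 35}{2 \left(20 - 5\right)}\right) - 1637 = \left(129 + \frac{-26 - 35}{2 \cdot 15}\right) - 1637 = \left(129 + \frac{1}{2} \cdot \frac{1}{15} \left(-61\right)\right) - 1637 = \left(129 - \frac{61}{30}\right) - 1637 = \frac{3809}{30} - 1637 = - \frac{45301}{30}$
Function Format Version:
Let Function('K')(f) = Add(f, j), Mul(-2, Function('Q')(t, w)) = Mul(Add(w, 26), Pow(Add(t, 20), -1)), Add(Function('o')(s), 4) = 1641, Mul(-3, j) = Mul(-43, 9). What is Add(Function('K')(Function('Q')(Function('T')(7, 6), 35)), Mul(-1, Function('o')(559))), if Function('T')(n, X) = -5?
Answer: Rational(-45301, 30) ≈ -1510.0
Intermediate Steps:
j = 129 (j = Mul(Rational(-1, 3), Mul(-43, 9)) = Mul(Rational(-1, 3), -387) = 129)
Function('o')(s) = 1637 (Function('o')(s) = Add(-4, 1641) = 1637)
Function('Q')(t, w) = Mul(Rational(-1, 2), Pow(Add(20, t), -1), Add(26, w)) (Function('Q')(t, w) = Mul(Rational(-1, 2), Mul(Add(w, 26), Pow(Add(t, 20), -1))) = Mul(Rational(-1, 2), Mul(Add(26, w), Pow(Add(20, t), -1))) = Mul(Rational(-1, 2), Mul(Pow(Add(20, t), -1), Add(26, w))) = Mul(Rational(-1, 2), Pow(Add(20, t), -1), Add(26, w)))
Function('K')(f) = Add(129, f) (Function('K')(f) = Add(f, 129) = Add(129, f))
Add(Function('K')(Function('Q')(Function('T')(7, 6), 35)), Mul(-1, Function('o')(559))) = Add(Add(129, Mul(Rational(1, 2), Pow(Add(20, -5), -1), Add(-26, Mul(-1, 35)))), Mul(-1, 1637)) = Add(Add(129, Mul(Rational(1, 2), Pow(15, -1), Add(-26, -35))), -1637) = Add(Add(129, Mul(Rational(1, 2), Rational(1, 15), -61)), -1637) = Add(Add(129, Rational(-61, 30)), -1637) = Add(Rational(3809, 30), -1637) = Rational(-45301, 30)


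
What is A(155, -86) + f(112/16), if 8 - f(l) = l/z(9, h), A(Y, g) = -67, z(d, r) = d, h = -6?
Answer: -538/9 ≈ -59.778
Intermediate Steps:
f(l) = 8 - l/9
A(155, -86) + f(112/16) = -67 + (8 - 112/(9*16)) = -67 + (8 - 1/9*7) = -67 + (8 - 7/9) = -67 + 65/9 = -538/9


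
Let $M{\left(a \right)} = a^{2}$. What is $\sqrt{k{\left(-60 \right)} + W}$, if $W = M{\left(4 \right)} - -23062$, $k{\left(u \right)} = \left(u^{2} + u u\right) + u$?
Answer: $\sqrt{30218} \approx 173.83$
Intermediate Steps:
$k{\left(u \right)} = u + 2 u^{2}$ ($k{\left(u \right)} = \left(u^{2} + u^{2}\right) + u = 2 u^{2} + u = u + 2 u^{2}$)
$W = 23078$ ($W = 4^{2} - -23062 = 16 + 23062 = 23078$)
$\sqrt{k{\left(-60 \right)} + W} = \sqrt{- 60 \left(1 + 2 \left(-60\right)\right) + 23078} = \sqrt{- 60 \left(1 - 120\right) + 23078} = \sqrt{\left(-60\right) \left(-119\right) + 23078} = \sqrt{7140 + 23078} = \sqrt{30218}$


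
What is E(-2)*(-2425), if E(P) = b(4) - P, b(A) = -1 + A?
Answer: -12125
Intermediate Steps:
E(P) = 3 - P (E(P) = (-1 + 4) - P = 3 - P)
E(-2)*(-2425) = (3 - 1*(-2))*(-2425) = (3 + 2)*(-2425) = 5*(-2425) = -12125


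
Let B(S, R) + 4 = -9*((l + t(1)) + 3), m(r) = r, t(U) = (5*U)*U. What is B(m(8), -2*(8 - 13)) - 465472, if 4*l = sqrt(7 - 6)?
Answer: -1862201/4 ≈ -4.6555e+5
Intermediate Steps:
t(U) = 5*U**2
l = 1/4 (l = sqrt(7 - 6)/4 = sqrt(1)/4 = (1/4)*1 = 1/4 ≈ 0.25000)
B(S, R) = -313/4 (B(S, R) = -4 - 9*((1/4 + 5*1**2) + 3) = -4 - 9*((1/4 + 5*1) + 3) = -4 - 9*((1/4 + 5) + 3) = -4 - 9*(21/4 + 3) = -4 - 9*33/4 = -4 - 297/4 = -313/4)
B(m(8), -2*(8 - 13)) - 465472 = -313/4 - 465472 = -1862201/4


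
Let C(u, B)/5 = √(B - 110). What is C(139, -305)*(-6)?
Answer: -30*I*√415 ≈ -611.15*I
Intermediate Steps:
C(u, B) = 5*√(-110 + B) (C(u, B) = 5*√(B - 110) = 5*√(-110 + B))
C(139, -305)*(-6) = (5*√(-110 - 305))*(-6) = (5*√(-415))*(-6) = (5*(I*√415))*(-6) = (5*I*√415)*(-6) = -30*I*√415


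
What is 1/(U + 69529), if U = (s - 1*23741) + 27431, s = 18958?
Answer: 1/92177 ≈ 1.0849e-5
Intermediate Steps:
U = 22648 (U = (18958 - 1*23741) + 27431 = (18958 - 23741) + 27431 = -4783 + 27431 = 22648)
1/(U + 69529) = 1/(22648 + 69529) = 1/92177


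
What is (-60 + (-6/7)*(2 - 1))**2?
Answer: 181476/49 ≈ 3703.6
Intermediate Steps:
(-60 + (-6/7)*(2 - 1))**2 = (-60 - 6*1/7*1)**2 = (-60 - 6/7*1)**2 = (-60 - 6/7)**2 = (-426/7)**2 = 181476/49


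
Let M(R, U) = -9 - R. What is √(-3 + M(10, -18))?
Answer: I*√22 ≈ 4.6904*I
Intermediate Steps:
√(-3 + M(10, -18)) = √(-3 + (-9 - 1*10)) = √(-3 + (-9 - 10)) = √(-3 - 19) = √(-22) = I*√22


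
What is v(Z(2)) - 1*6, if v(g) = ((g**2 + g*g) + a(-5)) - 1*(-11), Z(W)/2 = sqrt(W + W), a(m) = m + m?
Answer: 27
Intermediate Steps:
a(m) = 2*m
Z(W) = 2*sqrt(2)*sqrt(W) (Z(W) = 2*sqrt(W + W) = 2*sqrt(2*W) = 2*(sqrt(2)*sqrt(W)) = 2*sqrt(2)*sqrt(W))
v(g) = 1 + 2*g**2 (v(g) = ((g**2 + g*g) + 2*(-5)) - 1*(-11) = ((g**2 + g**2) - 10) + 11 = (2*g**2 - 10) + 11 = (-10 + 2*g**2) + 11 = 1 + 2*g**2)
v(Z(2)) - 1*6 = (1 + 2*(2*sqrt(2)*sqrt(2))**2) - 1*6 = (1 + 2*4**2) - 6 = (1 + 2*16) - 6 = (1 + 32) - 6 = 33 - 6 = 27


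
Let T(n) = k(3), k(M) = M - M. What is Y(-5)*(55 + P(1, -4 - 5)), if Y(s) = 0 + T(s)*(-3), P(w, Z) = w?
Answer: 0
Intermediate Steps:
k(M) = 0
T(n) = 0
Y(s) = 0 (Y(s) = 0 + 0*(-3) = 0 + 0 = 0)
Y(-5)*(55 + P(1, -4 - 5)) = 0*(55 + 1) = 0*56 = 0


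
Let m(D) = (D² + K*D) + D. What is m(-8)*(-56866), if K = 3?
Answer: -1819712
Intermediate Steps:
m(D) = D² + 4*D (m(D) = (D² + 3*D) + D = D² + 4*D)
m(-8)*(-56866) = -8*(4 - 8)*(-56866) = -8*(-4)*(-56866) = 32*(-56866) = -1819712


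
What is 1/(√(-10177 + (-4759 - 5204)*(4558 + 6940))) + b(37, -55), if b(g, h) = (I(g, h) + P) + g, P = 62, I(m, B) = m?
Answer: 136 - I*√114564751/114564751 ≈ 136.0 - 9.3427e-5*I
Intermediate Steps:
b(g, h) = 62 + 2*g (b(g, h) = (g + 62) + g = (62 + g) + g = 62 + 2*g)
1/(√(-10177 + (-4759 - 5204)*(4558 + 6940))) + b(37, -55) = 1/(√(-10177 + (-4759 - 5204)*(4558 + 6940))) + (62 + 2*37) = 1/(√(-10177 - 9963*11498)) + (62 + 74) = 1/(√(-10177 - 114554574)) + 136 = 1/(√(-114564751)) + 136 = 1/(I*√114564751) + 136 = -I*√114564751/114564751 + 136 = 136 - I*√114564751/114564751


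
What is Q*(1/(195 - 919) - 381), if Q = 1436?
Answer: -99028355/181 ≈ -5.4712e+5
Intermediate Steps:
Q*(1/(195 - 919) - 381) = 1436*(1/(195 - 919) - 381) = 1436*(1/(-724) - 381) = 1436*(-1/724 - 381) = 1436*(-275845/724) = -99028355/181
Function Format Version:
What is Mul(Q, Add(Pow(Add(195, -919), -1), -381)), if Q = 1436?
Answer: Rational(-99028355, 181) ≈ -5.4712e+5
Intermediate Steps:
Mul(Q, Add(Pow(Add(195, -919), -1), -381)) = Mul(1436, Add(Pow(Add(195, -919), -1), -381)) = Mul(1436, Add(Pow(-724, -1), -381)) = Mul(1436, Add(Rational(-1, 724), -381)) = Mul(1436, Rational(-275845, 724)) = Rational(-99028355, 181)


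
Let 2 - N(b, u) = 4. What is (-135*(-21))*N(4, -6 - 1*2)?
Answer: -5670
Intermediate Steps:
N(b, u) = -2 (N(b, u) = 2 - 1*4 = 2 - 4 = -2)
(-135*(-21))*N(4, -6 - 1*2) = -135*(-21)*(-2) = 2835*(-2) = -5670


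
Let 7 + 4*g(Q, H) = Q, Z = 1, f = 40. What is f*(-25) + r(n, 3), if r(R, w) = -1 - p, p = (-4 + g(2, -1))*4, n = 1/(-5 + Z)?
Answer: -980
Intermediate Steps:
g(Q, H) = -7/4 + Q/4
n = -¼ (n = 1/(-5 + 1) = 1/(-4) = -¼ ≈ -0.25000)
p = -21 (p = (-4 + (-7/4 + (¼)*2))*4 = (-4 + (-7/4 + ½))*4 = (-4 - 5/4)*4 = -21/4*4 = -21)
r(R, w) = 20 (r(R, w) = -1 - 1*(-21) = -1 + 21 = 20)
f*(-25) + r(n, 3) = 40*(-25) + 20 = -1000 + 20 = -980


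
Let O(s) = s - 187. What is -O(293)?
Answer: -106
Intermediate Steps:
O(s) = -187 + s
-O(293) = -(-187 + 293) = -1*106 = -106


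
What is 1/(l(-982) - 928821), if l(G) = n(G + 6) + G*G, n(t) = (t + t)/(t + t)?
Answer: 1/35504 ≈ 2.8166e-5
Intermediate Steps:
n(t) = 1 (n(t) = (2*t)/((2*t)) = (2*t)*(1/(2*t)) = 1)
l(G) = 1 + G² (l(G) = 1 + G*G = 1 + G²)
1/(l(-982) - 928821) = 1/((1 + (-982)²) - 928821) = 1/((1 + 964324) - 928821) = 1/(964325 - 928821) = 1/35504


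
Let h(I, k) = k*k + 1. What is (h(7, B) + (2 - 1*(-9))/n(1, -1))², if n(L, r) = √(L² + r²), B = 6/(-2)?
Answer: 321/2 + 110*√2 ≈ 316.06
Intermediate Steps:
B = -3 (B = 6*(-½) = -3)
h(I, k) = 1 + k² (h(I, k) = k² + 1 = 1 + k²)
(h(7, B) + (2 - 1*(-9))/n(1, -1))² = ((1 + (-3)²) + (2 - 1*(-9))/(√(1² + (-1)²)))² = ((1 + 9) + (2 + 9)/(√(1 + 1)))² = (10 + 11/(√2))² = (10 + 11*(√2/2))² = (10 + 11*√2/2)²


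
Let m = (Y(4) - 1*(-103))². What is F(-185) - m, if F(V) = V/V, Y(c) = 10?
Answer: -12768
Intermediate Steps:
F(V) = 1
m = 12769 (m = (10 - 1*(-103))² = (10 + 103)² = 113² = 12769)
F(-185) - m = 1 - 1*12769 = 1 - 12769 = -12768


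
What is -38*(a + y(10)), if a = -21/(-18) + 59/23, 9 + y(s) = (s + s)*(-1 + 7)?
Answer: -300827/69 ≈ -4359.8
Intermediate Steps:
y(s) = -9 + 12*s (y(s) = -9 + (s + s)*(-1 + 7) = -9 + (2*s)*6 = -9 + 12*s)
a = 515/138 (a = -21*(-1/18) + 59*(1/23) = 7/6 + 59/23 = 515/138 ≈ 3.7319)
-38*(a + y(10)) = -38*(515/138 + (-9 + 12*10)) = -38*(515/138 + (-9 + 120)) = -38*(515/138 + 111) = -38*15833/138 = -300827/69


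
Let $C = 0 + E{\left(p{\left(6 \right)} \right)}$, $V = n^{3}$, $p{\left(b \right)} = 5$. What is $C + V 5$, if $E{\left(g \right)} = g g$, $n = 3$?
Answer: $160$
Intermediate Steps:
$V = 27$ ($V = 3^{3} = 27$)
$E{\left(g \right)} = g^{2}$
$C = 25$ ($C = 0 + 5^{2} = 0 + 25 = 25$)
$C + V 5 = 25 + 27 \cdot 5 = 25 + 135 = 160$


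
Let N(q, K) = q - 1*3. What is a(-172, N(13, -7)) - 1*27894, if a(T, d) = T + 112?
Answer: -27954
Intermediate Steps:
N(q, K) = -3 + q (N(q, K) = q - 3 = -3 + q)
a(T, d) = 112 + T
a(-172, N(13, -7)) - 1*27894 = (112 - 172) - 1*27894 = -60 - 27894 = -27954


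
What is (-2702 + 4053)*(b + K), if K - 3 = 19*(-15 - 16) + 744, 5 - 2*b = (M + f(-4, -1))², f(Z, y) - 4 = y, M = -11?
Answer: 347207/2 ≈ 1.7360e+5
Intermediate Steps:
f(Z, y) = 4 + y
b = -59/2 (b = 5/2 - (-11 + (4 - 1))²/2 = 5/2 - (-11 + 3)²/2 = 5/2 - ½*(-8)² = 5/2 - ½*64 = 5/2 - 32 = -59/2 ≈ -29.500)
K = 158 (K = 3 + (19*(-15 - 16) + 744) = 3 + (19*(-31) + 744) = 3 + (-589 + 744) = 3 + 155 = 158)
(-2702 + 4053)*(b + K) = (-2702 + 4053)*(-59/2 + 158) = 1351*(257/2) = 347207/2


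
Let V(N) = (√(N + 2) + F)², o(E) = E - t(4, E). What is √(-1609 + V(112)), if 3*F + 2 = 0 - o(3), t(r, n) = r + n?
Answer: √(-13451 + 12*√114)/3 ≈ 38.475*I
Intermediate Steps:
t(r, n) = n + r
o(E) = -4 (o(E) = E - (E + 4) = E - (4 + E) = E + (-4 - E) = -4)
F = ⅔ (F = -⅔ + (0 - 1*(-4))/3 = -⅔ + (0 + 4)/3 = -⅔ + (⅓)*4 = -⅔ + 4/3 = ⅔ ≈ 0.66667)
V(N) = (⅔ + √(2 + N))² (V(N) = (√(N + 2) + ⅔)² = (√(2 + N) + ⅔)² = (⅔ + √(2 + N))²)
√(-1609 + V(112)) = √(-1609 + (2 + 3*√(2 + 112))²/9) = √(-1609 + (2 + 3*√114)²/9)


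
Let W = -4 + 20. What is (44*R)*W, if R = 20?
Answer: 14080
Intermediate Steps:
W = 16
(44*R)*W = (44*20)*16 = 880*16 = 14080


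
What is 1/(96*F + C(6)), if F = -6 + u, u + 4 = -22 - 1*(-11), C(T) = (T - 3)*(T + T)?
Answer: -1/1980 ≈ -0.00050505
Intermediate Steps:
C(T) = 2*T*(-3 + T) (C(T) = (-3 + T)*(2*T) = 2*T*(-3 + T))
u = -15 (u = -4 + (-22 - 1*(-11)) = -4 + (-22 + 11) = -4 - 11 = -15)
F = -21 (F = -6 - 15 = -21)
1/(96*F + C(6)) = 1/(96*(-21) + 2*6*(-3 + 6)) = 1/(-2016 + 2*6*3) = 1/(-2016 + 36) = 1/(-1980) = -1/1980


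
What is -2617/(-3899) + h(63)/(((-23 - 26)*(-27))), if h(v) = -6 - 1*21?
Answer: 17762/27293 ≈ 0.65079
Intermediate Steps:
h(v) = -27 (h(v) = -6 - 21 = -27)
-2617/(-3899) + h(63)/(((-23 - 26)*(-27))) = -2617/(-3899) - 27*(-1/(27*(-23 - 26))) = -2617*(-1/3899) - 27/((-49*(-27))) = 2617/3899 - 27/1323 = 2617/3899 - 27*1/1323 = 2617/3899 - 1/49 = 17762/27293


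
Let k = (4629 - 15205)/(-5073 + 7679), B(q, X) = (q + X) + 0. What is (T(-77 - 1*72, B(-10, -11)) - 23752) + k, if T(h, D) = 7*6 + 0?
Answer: -30899418/1303 ≈ -23714.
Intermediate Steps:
B(q, X) = X + q (B(q, X) = (X + q) + 0 = X + q)
T(h, D) = 42 (T(h, D) = 42 + 0 = 42)
k = -5288/1303 (k = -10576/2606 = -10576*1/2606 = -5288/1303 ≈ -4.0583)
(T(-77 - 1*72, B(-10, -11)) - 23752) + k = (42 - 23752) - 5288/1303 = -23710 - 5288/1303 = -30899418/1303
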